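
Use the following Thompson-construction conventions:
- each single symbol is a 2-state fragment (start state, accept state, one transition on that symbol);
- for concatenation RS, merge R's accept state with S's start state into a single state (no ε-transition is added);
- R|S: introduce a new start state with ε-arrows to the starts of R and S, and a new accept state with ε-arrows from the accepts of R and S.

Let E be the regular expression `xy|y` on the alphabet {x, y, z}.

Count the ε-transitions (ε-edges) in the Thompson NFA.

4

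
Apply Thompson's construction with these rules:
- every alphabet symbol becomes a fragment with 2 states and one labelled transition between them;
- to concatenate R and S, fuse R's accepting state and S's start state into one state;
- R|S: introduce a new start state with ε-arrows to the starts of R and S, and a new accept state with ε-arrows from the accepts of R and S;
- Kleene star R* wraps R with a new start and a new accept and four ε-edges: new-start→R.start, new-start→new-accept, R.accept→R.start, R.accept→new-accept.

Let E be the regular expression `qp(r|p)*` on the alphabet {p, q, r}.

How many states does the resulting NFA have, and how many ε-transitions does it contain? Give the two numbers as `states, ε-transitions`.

10, 8

Recursing over subexpressions:
Each of the 4 symbol leaves contributes 2 states and 0 ε-transitions.
  r|p : 6 states, 4 ε-transitions
  (r|p)* : 8 states, 8 ε-transitions
  qp(r|p)* : 10 states, 8 ε-transitions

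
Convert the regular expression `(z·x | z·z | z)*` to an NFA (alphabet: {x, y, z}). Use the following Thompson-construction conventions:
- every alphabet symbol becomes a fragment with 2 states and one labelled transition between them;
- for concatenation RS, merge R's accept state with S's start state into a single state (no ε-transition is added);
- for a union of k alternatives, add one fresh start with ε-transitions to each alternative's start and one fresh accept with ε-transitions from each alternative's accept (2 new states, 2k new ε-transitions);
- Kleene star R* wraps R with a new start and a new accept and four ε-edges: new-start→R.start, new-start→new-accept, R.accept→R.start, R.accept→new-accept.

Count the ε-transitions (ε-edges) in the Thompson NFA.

10

Building bottom-up:
Each of the 5 symbol leaves contributes 0 ε-transitions.
  z·x = 0 ε-transitions
  z·z = 0 ε-transitions
  z·x | z·z | z = 6 ε-transitions
  (z·x | z·z | z)* = 10 ε-transitions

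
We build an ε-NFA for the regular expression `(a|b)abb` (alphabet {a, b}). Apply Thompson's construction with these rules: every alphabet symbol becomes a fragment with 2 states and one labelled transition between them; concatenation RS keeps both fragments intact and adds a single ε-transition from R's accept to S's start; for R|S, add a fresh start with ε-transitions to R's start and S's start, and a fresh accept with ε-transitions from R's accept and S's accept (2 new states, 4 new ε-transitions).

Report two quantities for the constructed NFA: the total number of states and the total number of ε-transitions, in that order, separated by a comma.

12, 7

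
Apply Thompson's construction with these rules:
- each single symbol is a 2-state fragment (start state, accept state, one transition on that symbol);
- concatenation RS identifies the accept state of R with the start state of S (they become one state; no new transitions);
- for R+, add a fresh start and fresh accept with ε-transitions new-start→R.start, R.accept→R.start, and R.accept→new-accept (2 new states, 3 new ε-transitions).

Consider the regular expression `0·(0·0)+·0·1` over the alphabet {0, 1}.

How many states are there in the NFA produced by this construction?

8

Recursing over subexpressions:
Each of the 5 symbol leaves contributes a 2-state fragment.
  0·0 → 3 states
  (0·0)+ → 5 states
  0·(0·0)+·0·1 → 8 states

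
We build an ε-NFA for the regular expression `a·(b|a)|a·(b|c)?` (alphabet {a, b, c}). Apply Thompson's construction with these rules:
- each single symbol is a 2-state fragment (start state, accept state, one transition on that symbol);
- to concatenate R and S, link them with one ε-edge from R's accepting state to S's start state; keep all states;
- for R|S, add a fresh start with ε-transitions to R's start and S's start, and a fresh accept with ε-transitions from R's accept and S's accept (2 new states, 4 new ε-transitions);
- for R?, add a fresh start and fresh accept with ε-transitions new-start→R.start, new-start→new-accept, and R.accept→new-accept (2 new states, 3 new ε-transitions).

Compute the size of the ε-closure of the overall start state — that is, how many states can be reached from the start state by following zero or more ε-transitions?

3

Work bottom-up. For each fragment F, track |ε-closure(F.start)| and whether F's accept lies in that closure (i.e. whether F accepts ε). A single-symbol fragment has closure size 1 and does not accept ε.
  b|a → new start ε-reaches every alternative's start; none of them accept ε, so the new accept is not reached: |ε-closure| = 1 + 1 + 1 = 3
  a·(b|a) → |ε-closure| equals the left operand's closure size = 1 (its accept is not ε-reachable, so the closure stops there)
  b|c → |ε-closure| = 1 + 1 + 1 = 3 (the new accept is not ε-reachable since no branch accepts ε)
  (b|c)? → new start has ε-edges to the inner start and to the new accept, so |ε-closure| = 2 + 3 = 5
  a·(b|c)? → same as the first factor's closure: |ε-closure| = 1
  a·(b|a)|a·(b|c)? → |ε-closure| = 1 + 1 + 1 = 3 (the new accept is not ε-reachable since no branch accepts ε)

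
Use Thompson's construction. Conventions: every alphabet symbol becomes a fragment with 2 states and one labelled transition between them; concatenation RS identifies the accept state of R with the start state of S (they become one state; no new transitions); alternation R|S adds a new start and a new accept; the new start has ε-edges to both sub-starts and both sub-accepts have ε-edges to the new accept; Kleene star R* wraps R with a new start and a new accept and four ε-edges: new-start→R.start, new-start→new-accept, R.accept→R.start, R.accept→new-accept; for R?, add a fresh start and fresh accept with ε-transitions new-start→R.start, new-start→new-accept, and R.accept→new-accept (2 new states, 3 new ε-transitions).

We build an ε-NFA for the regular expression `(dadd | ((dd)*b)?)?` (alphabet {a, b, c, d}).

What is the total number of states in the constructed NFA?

17

By structural recursion:
Each of the 7 symbol leaves contributes a 2-state fragment.
  dadd → 5 states
  dd → 3 states
  (dd)* → 5 states
  (dd)*b → 6 states
  ((dd)*b)? → 8 states
  dadd | ((dd)*b)? → 15 states
  (dadd | ((dd)*b)?)? → 17 states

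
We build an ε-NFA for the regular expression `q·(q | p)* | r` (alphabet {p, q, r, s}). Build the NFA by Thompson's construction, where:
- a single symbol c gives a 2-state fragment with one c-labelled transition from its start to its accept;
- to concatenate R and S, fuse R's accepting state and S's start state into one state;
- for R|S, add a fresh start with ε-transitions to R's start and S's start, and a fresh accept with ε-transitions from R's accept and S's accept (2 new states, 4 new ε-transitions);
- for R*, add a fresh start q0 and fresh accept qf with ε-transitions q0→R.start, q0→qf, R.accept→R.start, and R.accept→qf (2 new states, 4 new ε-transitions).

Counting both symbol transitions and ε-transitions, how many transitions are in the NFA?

By structural recursion:
Each of the 4 symbol leaves contributes 1 transition (1 symbol, 0 ε).
  q | p : 6 transitions (2 symbol, 4 ε)
  (q | p)* : 10 transitions (2 symbol, 8 ε)
  q·(q | p)* : 11 transitions (3 symbol, 8 ε)
  q·(q | p)* | r : 16 transitions (4 symbol, 12 ε)

16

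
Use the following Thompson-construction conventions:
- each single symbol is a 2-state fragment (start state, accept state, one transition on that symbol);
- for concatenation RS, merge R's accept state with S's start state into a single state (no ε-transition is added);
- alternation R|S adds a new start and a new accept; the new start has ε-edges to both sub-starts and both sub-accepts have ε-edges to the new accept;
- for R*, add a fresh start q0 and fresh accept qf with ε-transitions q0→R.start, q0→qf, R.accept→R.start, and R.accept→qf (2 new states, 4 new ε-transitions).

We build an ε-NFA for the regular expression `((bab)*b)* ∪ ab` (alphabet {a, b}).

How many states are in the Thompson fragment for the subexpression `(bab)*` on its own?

Fragment for `(bab)*`:
Each of the 3 symbol leaves contributes a 2-state fragment.
  bab = 4 states
  (bab)* = 6 states

6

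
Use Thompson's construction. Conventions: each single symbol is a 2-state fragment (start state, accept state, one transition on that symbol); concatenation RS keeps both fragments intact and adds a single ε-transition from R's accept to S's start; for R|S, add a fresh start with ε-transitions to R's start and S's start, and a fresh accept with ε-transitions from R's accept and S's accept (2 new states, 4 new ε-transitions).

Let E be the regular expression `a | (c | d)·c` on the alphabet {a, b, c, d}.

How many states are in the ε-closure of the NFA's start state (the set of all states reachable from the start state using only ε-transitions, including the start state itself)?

Let C(F) = |ε-closure(F.start)| within fragment F, and note whether F accepts ε. Symbol fragments have C = 1 and do not accept ε. Then:
  c | d : new start ε-reaches every alternative's start; none of them accept ε, so the new accept is not reached: |ε-closure| = 1 + 1 + 1 = 3
  (c | d)·c : same as the first factor's closure: |ε-closure| = 3
  a | (c | d)·c : |ε-closure| = 1 + 1 + 3 = 5 (the new accept is not ε-reachable since no branch accepts ε)

5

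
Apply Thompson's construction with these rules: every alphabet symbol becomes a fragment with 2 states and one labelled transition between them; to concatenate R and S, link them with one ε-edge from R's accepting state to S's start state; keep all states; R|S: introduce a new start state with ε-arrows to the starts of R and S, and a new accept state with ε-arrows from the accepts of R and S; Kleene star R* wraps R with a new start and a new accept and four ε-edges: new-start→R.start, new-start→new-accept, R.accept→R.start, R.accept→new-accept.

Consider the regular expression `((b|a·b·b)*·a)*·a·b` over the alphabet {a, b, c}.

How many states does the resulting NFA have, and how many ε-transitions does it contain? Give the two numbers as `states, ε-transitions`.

Per subexpression:
Each of the 7 symbol leaves contributes 2 states and 0 ε-transitions.
  a·b·b = 6 states, 2 ε-transitions
  b|a·b·b = 10 states, 6 ε-transitions
  (b|a·b·b)* = 12 states, 10 ε-transitions
  (b|a·b·b)*·a = 14 states, 11 ε-transitions
  ((b|a·b·b)*·a)* = 16 states, 15 ε-transitions
  ((b|a·b·b)*·a)*·a·b = 20 states, 17 ε-transitions

20, 17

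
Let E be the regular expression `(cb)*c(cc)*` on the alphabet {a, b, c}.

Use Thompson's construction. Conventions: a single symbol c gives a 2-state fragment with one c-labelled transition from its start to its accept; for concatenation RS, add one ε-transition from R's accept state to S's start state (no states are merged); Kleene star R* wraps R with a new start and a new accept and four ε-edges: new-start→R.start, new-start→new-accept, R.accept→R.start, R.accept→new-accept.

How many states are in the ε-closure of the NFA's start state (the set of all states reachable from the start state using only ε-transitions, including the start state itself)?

4

Work bottom-up. For each fragment F, track |ε-closure(F.start)| and whether F's accept lies in that closure (i.e. whether F accepts ε). A single-symbol fragment has closure size 1 and does not accept ε.
  cb : same as the first factor's closure: |closure| = 1
  (cb)* : the star's fresh start ε-reaches both the body's start and the fresh accept: |closure| = 2 + 1 = 3
  cc : |closure| equals the left operand's closure size = 1 (its accept is not ε-reachable, so the closure stops there)
  (cc)* : the star's fresh start ε-reaches both the body's start and the fresh accept: |closure| = 2 + 1 = 3
  (cb)*c(cc)* : |closure| = 3 + 1 = 4 (closure spills across the concat boundary because the left factor accepts ε)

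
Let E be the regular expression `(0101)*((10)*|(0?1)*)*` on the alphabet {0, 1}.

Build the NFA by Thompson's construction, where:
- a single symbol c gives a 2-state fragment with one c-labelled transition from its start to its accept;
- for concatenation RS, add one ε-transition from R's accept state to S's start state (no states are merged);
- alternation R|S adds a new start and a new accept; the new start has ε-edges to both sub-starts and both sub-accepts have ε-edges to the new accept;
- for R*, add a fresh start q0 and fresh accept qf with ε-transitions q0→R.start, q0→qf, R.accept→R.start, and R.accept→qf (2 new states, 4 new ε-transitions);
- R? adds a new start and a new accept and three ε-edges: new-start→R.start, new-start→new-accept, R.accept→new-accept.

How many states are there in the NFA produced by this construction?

28

Recursing over subexpressions:
Each of the 8 symbol leaves contributes a 2-state fragment.
  0101 — 8 states
  (0101)* — 10 states
  10 — 4 states
  (10)* — 6 states
  0? — 4 states
  0?1 — 6 states
  (0?1)* — 8 states
  (10)*|(0?1)* — 16 states
  ((10)*|(0?1)*)* — 18 states
  (0101)*((10)*|(0?1)*)* — 28 states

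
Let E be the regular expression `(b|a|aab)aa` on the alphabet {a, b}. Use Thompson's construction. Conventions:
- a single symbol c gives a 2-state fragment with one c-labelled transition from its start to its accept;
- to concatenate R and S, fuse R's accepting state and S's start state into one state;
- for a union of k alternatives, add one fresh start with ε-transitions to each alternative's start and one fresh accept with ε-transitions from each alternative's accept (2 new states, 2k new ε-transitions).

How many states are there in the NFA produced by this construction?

12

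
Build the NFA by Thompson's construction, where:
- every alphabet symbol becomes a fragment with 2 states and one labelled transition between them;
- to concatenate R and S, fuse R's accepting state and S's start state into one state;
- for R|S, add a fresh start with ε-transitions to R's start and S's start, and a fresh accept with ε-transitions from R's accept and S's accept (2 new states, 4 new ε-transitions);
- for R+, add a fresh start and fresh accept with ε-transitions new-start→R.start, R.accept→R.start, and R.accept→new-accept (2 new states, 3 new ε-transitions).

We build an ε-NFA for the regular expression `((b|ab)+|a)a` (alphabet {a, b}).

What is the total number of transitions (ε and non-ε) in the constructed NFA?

Recursing over subexpressions:
Each of the 5 symbol leaves contributes 1 transition (1 symbol, 0 ε).
  ab — 2 transitions (2 symbol, 0 ε)
  b|ab — 7 transitions (3 symbol, 4 ε)
  (b|ab)+ — 10 transitions (3 symbol, 7 ε)
  (b|ab)+|a — 15 transitions (4 symbol, 11 ε)
  ((b|ab)+|a)a — 16 transitions (5 symbol, 11 ε)

16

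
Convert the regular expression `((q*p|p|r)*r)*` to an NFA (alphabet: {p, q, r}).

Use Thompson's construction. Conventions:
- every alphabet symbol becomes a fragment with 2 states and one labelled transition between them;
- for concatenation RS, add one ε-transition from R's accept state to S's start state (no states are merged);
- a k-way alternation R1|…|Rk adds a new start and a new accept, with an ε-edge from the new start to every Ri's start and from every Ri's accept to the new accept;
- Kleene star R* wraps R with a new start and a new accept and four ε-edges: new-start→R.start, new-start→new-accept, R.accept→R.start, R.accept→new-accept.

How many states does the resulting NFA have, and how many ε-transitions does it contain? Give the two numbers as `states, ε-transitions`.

18, 20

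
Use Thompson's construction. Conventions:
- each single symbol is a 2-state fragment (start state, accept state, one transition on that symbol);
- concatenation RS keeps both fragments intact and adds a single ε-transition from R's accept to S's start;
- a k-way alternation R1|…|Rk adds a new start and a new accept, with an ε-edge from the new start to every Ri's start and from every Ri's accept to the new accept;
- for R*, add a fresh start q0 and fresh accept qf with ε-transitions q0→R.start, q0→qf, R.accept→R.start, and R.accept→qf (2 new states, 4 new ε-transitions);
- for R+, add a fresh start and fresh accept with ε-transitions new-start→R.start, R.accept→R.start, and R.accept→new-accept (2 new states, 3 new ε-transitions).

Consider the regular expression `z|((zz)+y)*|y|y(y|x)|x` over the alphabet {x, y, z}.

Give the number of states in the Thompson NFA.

Building bottom-up:
Each of the 9 symbol leaves contributes a 2-state fragment.
  zz → 4 states
  (zz)+ → 6 states
  (zz)+y → 8 states
  ((zz)+y)* → 10 states
  y|x → 6 states
  y(y|x) → 8 states
  z|((zz)+y)*|y|y(y|x)|x → 26 states

26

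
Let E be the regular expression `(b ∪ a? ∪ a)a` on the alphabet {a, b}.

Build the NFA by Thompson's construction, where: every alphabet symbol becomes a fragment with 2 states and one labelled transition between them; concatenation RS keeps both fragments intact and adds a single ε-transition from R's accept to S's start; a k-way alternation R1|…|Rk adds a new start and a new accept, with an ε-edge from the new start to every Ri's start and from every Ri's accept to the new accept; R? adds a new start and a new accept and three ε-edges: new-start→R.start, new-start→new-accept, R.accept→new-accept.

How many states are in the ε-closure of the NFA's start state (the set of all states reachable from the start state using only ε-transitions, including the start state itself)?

Let C(F) = |ε-closure(F.start)| within fragment F, and note whether F accepts ε. Symbol fragments have C = 1 and do not accept ε. Then:
  a? — |ε-closure| = 1 (new start) + 1 (body) + 1 (new accept, via ε) = 3
  b ∪ a? ∪ a — |ε-closure| = 1 (new start) + (1 + 3 + 1) + 1 (new accept, since some branch ε-reaches its own accept) = 7
  (b ∪ a? ∪ a)a — |ε-closure| = 7 + 1 = 8 (closure spills across the concat boundary because the left factor accepts ε)

8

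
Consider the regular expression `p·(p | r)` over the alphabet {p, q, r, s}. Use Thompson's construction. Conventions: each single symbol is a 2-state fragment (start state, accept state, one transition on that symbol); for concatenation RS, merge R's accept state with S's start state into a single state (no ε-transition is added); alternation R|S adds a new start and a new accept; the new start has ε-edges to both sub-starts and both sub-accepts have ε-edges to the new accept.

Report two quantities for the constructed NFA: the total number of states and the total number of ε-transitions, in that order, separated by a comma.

7, 4

By structural recursion:
Each of the 3 symbol leaves contributes 2 states and 0 ε-transitions.
  p | r → 6 states, 4 ε-transitions
  p·(p | r) → 7 states, 4 ε-transitions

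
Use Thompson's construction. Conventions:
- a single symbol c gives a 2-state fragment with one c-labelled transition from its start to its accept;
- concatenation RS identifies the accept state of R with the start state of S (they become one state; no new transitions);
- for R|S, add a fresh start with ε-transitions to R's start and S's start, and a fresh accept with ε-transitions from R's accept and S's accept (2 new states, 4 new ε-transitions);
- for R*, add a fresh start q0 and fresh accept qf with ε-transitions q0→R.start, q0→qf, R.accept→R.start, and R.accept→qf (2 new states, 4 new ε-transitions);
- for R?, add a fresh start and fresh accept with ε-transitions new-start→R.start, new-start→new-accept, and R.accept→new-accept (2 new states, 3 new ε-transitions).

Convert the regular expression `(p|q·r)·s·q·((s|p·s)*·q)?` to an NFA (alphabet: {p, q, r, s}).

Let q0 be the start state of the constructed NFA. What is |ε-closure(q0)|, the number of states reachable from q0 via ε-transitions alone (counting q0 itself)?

3

Let C(F) = |ε-closure(F.start)| within fragment F, and note whether F accepts ε. Symbol fragments have C = 1 and do not accept ε. Then:
  q·r : |closure| equals the left operand's closure size = 1 (its accept is not ε-reachable, so the closure stops there)
  p|q·r : |closure| = 1 + 1 + 1 = 3 (the new accept is not ε-reachable since no branch accepts ε)
  p·s : same as the first factor's closure: |closure| = 1
  s|p·s : |closure| = 1 + 1 + 1 = 3 (the new accept is not ε-reachable since no branch accepts ε)
  (s|p·s)* : new start has ε-edges to the inner start and to the new accept, so |closure| = 2 + 3 = 5
  (s|p·s)*·q : |closure| = 5 + (1−1) = 5 (closure spills across the concat boundary because the left factor accepts ε)
  ((s|p·s)*·q)? : new start has ε-edges to the inner start and to the new accept, so |closure| = 2 + 5 = 7
  (p|q·r)·s·q·((s|p·s)*·q)? : same as the first factor's closure: |closure| = 3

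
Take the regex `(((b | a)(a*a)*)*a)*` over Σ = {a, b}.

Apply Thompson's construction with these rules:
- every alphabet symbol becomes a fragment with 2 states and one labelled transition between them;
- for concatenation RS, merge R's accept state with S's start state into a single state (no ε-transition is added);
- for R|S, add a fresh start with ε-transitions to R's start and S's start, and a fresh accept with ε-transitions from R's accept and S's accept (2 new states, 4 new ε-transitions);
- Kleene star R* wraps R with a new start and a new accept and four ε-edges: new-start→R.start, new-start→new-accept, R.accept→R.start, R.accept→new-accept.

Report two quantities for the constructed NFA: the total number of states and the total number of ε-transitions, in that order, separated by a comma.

Bottom-up over the parse tree:
Each of the 5 symbol leaves contributes 2 states and 0 ε-transitions.
  b | a : 6 states, 4 ε-transitions
  a* : 4 states, 4 ε-transitions
  a*a : 5 states, 4 ε-transitions
  (a*a)* : 7 states, 8 ε-transitions
  (b | a)(a*a)* : 12 states, 12 ε-transitions
  ((b | a)(a*a)*)* : 14 states, 16 ε-transitions
  ((b | a)(a*a)*)*a : 15 states, 16 ε-transitions
  (((b | a)(a*a)*)*a)* : 17 states, 20 ε-transitions

17, 20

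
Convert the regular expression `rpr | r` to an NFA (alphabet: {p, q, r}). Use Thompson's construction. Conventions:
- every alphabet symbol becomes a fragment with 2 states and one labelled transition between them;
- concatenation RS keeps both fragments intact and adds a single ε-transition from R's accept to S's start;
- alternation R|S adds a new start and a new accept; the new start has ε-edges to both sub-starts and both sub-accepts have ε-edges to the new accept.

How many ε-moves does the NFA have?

6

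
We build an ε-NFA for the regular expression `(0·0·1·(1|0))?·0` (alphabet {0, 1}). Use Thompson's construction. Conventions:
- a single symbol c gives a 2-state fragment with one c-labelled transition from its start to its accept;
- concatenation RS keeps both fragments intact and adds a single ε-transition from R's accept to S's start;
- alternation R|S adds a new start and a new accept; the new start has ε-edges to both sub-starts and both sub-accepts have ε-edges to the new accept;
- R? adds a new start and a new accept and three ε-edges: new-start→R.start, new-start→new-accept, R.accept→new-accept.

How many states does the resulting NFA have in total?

Per subexpression:
Each of the 6 symbol leaves contributes a 2-state fragment.
  1|0 → 6 states
  0·0·1·(1|0) → 12 states
  (0·0·1·(1|0))? → 14 states
  (0·0·1·(1|0))?·0 → 16 states

16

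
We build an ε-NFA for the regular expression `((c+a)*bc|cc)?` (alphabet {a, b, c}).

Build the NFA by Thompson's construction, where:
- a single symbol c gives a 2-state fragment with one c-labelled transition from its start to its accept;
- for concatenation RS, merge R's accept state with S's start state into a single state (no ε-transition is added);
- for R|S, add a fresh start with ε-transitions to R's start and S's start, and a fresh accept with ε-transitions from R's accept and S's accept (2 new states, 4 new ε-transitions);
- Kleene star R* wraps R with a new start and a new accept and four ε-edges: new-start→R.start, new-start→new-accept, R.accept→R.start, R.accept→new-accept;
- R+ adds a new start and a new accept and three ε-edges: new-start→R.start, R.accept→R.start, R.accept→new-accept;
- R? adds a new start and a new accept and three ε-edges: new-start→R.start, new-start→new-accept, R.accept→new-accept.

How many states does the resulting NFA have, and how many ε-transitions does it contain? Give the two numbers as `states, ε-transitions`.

Bottom-up over the parse tree:
Each of the 6 symbol leaves contributes 2 states and 0 ε-transitions.
  c+ — 4 states, 3 ε-transitions
  c+a — 5 states, 3 ε-transitions
  (c+a)* — 7 states, 7 ε-transitions
  (c+a)*bc — 9 states, 7 ε-transitions
  cc — 3 states, 0 ε-transitions
  (c+a)*bc|cc — 14 states, 11 ε-transitions
  ((c+a)*bc|cc)? — 16 states, 14 ε-transitions

16, 14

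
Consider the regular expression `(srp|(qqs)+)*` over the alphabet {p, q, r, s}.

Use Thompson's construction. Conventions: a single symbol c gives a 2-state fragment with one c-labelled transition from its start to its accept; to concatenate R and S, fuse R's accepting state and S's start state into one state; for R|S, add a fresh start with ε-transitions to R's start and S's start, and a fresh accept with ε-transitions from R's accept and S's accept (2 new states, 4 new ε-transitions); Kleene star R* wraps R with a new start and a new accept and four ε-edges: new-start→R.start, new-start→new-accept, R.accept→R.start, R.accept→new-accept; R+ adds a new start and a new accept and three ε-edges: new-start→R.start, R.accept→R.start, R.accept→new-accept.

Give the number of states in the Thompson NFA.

14

Recursing over subexpressions:
Each of the 6 symbol leaves contributes a 2-state fragment.
  srp → 4 states
  qqs → 4 states
  (qqs)+ → 6 states
  srp|(qqs)+ → 12 states
  (srp|(qqs)+)* → 14 states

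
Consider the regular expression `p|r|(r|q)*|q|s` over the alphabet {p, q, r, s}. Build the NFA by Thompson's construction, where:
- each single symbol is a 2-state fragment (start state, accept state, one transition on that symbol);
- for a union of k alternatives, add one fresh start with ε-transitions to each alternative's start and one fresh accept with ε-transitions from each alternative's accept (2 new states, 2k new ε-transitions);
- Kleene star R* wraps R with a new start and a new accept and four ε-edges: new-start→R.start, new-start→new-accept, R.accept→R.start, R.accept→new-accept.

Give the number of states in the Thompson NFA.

Bottom-up over the parse tree:
Each of the 6 symbol leaves contributes a 2-state fragment.
  r|q → 6 states
  (r|q)* → 8 states
  p|r|(r|q)*|q|s → 18 states

18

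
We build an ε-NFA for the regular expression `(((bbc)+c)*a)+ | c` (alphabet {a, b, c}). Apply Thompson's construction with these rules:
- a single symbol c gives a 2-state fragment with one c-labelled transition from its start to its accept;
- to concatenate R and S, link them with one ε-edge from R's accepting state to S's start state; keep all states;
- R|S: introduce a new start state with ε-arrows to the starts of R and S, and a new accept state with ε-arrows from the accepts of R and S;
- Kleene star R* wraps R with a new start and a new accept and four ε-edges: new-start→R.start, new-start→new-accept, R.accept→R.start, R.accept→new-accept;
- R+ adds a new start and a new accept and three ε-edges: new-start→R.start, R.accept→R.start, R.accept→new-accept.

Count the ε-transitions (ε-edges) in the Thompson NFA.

Recursing over subexpressions:
Each of the 6 symbol leaves contributes 0 ε-transitions.
  bbc → 2 ε-transitions
  (bbc)+ → 5 ε-transitions
  (bbc)+c → 6 ε-transitions
  ((bbc)+c)* → 10 ε-transitions
  ((bbc)+c)*a → 11 ε-transitions
  (((bbc)+c)*a)+ → 14 ε-transitions
  (((bbc)+c)*a)+ | c → 18 ε-transitions

18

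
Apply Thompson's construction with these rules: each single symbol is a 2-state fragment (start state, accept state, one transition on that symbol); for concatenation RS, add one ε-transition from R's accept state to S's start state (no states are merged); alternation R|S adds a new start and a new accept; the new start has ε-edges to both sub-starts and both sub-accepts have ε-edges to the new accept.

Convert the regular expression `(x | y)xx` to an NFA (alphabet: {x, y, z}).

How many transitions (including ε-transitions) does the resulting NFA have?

Per subexpression:
Each of the 4 symbol leaves contributes 1 transition (1 symbol, 0 ε).
  x | y → 6 transitions (2 symbol, 4 ε)
  (x | y)xx → 10 transitions (4 symbol, 6 ε)

10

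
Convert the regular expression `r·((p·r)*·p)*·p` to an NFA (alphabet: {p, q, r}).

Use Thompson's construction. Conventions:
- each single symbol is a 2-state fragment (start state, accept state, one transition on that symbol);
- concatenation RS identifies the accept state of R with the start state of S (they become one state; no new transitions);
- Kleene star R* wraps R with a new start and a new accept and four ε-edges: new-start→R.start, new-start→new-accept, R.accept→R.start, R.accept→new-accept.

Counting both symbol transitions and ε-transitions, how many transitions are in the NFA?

By structural recursion:
Each of the 5 symbol leaves contributes 1 transition (1 symbol, 0 ε).
  p·r — 2 transitions (2 symbol, 0 ε)
  (p·r)* — 6 transitions (2 symbol, 4 ε)
  (p·r)*·p — 7 transitions (3 symbol, 4 ε)
  ((p·r)*·p)* — 11 transitions (3 symbol, 8 ε)
  r·((p·r)*·p)*·p — 13 transitions (5 symbol, 8 ε)

13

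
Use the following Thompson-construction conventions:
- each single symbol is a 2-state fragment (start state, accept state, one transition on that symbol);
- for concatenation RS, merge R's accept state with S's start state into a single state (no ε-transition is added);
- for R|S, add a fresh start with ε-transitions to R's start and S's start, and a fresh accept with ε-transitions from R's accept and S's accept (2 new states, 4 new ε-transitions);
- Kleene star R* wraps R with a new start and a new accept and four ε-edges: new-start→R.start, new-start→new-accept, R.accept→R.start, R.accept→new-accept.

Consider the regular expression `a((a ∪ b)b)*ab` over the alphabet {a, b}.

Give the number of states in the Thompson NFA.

Bottom-up over the parse tree:
Each of the 6 symbol leaves contributes a 2-state fragment.
  a ∪ b → 6 states
  (a ∪ b)b → 7 states
  ((a ∪ b)b)* → 9 states
  a((a ∪ b)b)*ab → 12 states

12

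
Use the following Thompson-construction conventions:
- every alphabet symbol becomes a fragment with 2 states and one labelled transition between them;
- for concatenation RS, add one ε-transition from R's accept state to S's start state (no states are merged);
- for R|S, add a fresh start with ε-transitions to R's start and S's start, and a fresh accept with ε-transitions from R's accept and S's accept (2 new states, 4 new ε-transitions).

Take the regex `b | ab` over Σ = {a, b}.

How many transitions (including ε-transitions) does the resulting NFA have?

Building bottom-up:
Each of the 3 symbol leaves contributes 1 transition (1 symbol, 0 ε).
  ab — 3 transitions (2 symbol, 1 ε)
  b | ab — 8 transitions (3 symbol, 5 ε)

8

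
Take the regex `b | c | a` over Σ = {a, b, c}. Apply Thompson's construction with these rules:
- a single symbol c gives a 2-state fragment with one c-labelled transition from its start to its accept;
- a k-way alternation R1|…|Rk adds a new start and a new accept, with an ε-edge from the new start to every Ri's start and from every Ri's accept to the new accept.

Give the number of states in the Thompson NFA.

8

Recursing over subexpressions:
Each of the 3 symbol leaves contributes a 2-state fragment.
  b | c | a — 8 states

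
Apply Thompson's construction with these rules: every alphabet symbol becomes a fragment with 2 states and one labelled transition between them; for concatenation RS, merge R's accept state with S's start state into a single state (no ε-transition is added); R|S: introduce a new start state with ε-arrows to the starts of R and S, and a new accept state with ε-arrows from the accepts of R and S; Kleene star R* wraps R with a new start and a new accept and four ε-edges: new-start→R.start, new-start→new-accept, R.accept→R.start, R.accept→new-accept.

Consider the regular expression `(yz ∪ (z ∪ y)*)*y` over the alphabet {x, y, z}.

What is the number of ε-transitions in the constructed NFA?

16

Per subexpression:
Each of the 5 symbol leaves contributes 0 ε-transitions.
  yz → 0 ε-transitions
  z ∪ y → 4 ε-transitions
  (z ∪ y)* → 8 ε-transitions
  yz ∪ (z ∪ y)* → 12 ε-transitions
  (yz ∪ (z ∪ y)*)* → 16 ε-transitions
  (yz ∪ (z ∪ y)*)*y → 16 ε-transitions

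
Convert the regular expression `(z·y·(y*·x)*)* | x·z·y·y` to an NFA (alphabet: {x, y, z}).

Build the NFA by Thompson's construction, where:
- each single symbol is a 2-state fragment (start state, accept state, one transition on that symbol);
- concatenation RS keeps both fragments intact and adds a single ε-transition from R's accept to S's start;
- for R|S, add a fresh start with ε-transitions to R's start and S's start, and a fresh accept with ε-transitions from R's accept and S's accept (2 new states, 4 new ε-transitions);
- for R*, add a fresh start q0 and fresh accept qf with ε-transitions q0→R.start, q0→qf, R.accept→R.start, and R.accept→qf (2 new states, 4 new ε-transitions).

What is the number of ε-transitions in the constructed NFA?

22

Recursing over subexpressions:
Each of the 8 symbol leaves contributes 0 ε-transitions.
  y* → 4 ε-transitions
  y*·x → 5 ε-transitions
  (y*·x)* → 9 ε-transitions
  z·y·(y*·x)* → 11 ε-transitions
  (z·y·(y*·x)*)* → 15 ε-transitions
  x·z·y·y → 3 ε-transitions
  (z·y·(y*·x)*)* | x·z·y·y → 22 ε-transitions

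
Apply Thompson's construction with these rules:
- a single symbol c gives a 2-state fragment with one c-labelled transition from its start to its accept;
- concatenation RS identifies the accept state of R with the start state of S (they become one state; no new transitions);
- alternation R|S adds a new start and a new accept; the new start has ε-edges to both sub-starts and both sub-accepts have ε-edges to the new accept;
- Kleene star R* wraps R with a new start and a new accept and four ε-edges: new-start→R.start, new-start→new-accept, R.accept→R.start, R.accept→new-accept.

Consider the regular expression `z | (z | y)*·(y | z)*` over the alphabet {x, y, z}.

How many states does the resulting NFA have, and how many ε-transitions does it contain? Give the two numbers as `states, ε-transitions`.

19, 20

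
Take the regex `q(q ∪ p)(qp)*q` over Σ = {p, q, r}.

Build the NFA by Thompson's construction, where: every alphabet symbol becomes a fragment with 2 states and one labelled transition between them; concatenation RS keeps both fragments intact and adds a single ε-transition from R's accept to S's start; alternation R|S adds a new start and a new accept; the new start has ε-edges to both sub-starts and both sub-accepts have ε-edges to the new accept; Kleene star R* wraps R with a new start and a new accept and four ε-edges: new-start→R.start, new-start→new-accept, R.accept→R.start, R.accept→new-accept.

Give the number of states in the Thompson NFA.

Per subexpression:
Each of the 6 symbol leaves contributes a 2-state fragment.
  q ∪ p = 6 states
  qp = 4 states
  (qp)* = 6 states
  q(q ∪ p)(qp)*q = 16 states

16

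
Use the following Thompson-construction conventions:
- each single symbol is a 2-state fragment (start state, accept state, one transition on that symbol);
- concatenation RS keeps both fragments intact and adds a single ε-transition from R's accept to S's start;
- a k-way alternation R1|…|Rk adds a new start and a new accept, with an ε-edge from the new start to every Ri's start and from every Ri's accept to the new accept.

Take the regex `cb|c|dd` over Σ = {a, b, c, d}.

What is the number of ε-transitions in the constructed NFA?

Building bottom-up:
Each of the 5 symbol leaves contributes 0 ε-transitions.
  cb — 1 ε-transition
  dd — 1 ε-transition
  cb|c|dd — 8 ε-transitions

8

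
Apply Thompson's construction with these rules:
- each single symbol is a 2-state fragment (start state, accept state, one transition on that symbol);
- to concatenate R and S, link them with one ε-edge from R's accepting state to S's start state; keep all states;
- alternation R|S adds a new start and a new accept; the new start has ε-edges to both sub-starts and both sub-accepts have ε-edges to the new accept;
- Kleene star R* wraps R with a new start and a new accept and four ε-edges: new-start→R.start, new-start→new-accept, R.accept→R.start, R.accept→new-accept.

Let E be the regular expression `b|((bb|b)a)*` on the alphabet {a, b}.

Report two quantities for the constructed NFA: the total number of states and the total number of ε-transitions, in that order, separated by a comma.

Per subexpression:
Each of the 5 symbol leaves contributes 2 states and 0 ε-transitions.
  bb = 4 states, 1 ε-transition
  bb|b = 8 states, 5 ε-transitions
  (bb|b)a = 10 states, 6 ε-transitions
  ((bb|b)a)* = 12 states, 10 ε-transitions
  b|((bb|b)a)* = 16 states, 14 ε-transitions

16, 14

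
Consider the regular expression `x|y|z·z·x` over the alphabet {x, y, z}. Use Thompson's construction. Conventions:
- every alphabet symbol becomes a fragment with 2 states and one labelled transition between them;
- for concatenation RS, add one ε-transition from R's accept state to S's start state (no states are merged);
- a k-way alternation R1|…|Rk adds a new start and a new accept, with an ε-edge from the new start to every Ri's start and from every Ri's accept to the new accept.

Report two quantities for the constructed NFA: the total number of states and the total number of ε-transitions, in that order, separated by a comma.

Building bottom-up:
Each of the 5 symbol leaves contributes 2 states and 0 ε-transitions.
  z·z·x — 6 states, 2 ε-transitions
  x|y|z·z·x — 12 states, 8 ε-transitions

12, 8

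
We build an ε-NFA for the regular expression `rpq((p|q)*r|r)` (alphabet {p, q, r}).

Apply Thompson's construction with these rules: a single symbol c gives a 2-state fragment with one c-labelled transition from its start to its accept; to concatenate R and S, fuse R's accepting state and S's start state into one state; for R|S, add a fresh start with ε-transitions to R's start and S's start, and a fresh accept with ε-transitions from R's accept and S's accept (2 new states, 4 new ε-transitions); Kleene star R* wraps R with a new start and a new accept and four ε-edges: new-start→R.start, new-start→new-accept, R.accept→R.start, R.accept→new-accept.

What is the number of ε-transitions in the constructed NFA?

Bottom-up over the parse tree:
Each of the 7 symbol leaves contributes 0 ε-transitions.
  p|q = 4 ε-transitions
  (p|q)* = 8 ε-transitions
  (p|q)*r = 8 ε-transitions
  (p|q)*r|r = 12 ε-transitions
  rpq((p|q)*r|r) = 12 ε-transitions

12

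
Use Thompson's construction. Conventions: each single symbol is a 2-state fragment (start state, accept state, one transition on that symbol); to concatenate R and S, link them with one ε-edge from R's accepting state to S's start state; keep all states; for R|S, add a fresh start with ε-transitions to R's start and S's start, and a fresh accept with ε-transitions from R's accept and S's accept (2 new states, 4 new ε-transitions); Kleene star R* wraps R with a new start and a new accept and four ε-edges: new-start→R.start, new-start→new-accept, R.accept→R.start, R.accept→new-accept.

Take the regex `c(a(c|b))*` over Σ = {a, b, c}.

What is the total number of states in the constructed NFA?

Building bottom-up:
Each of the 4 symbol leaves contributes a 2-state fragment.
  c|b — 6 states
  a(c|b) — 8 states
  (a(c|b))* — 10 states
  c(a(c|b))* — 12 states

12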